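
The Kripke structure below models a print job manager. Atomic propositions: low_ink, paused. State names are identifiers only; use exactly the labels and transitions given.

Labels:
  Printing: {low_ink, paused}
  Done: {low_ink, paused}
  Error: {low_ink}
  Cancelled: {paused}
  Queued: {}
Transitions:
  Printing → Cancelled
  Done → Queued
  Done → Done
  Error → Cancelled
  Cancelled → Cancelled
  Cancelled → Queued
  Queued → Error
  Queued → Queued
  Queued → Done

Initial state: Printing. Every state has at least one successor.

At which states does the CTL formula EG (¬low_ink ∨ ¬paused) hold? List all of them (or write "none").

States satisfying ¬low_ink ∨ ¬paused: {Error, Cancelled, Queued}.
States satisfying EG (¬low_ink ∨ ¬paused): {Error, Cancelled, Queued}.

{Error, Cancelled, Queued}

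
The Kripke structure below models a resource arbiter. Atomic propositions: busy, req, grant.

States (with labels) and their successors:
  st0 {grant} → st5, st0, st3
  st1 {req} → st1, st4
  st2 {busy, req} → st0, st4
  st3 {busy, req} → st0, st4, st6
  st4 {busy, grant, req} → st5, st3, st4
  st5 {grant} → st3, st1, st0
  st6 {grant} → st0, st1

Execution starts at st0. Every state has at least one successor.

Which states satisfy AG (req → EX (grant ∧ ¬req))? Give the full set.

States satisfying req → EX (grant ∧ ¬req): {st0, st2, st3, st4, st5, st6}.
States satisfying AG (req → EX (grant ∧ ¬req)): ∅.

none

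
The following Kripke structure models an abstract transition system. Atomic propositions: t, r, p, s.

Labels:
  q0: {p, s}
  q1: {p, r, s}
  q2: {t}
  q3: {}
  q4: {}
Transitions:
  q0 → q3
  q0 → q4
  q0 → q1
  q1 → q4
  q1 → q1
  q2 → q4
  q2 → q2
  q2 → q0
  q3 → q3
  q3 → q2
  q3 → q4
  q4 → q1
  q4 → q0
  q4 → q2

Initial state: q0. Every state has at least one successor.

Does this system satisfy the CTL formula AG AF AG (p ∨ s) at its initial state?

Violated

States satisfying AF AG (p ∨ s): ∅.
States satisfying AG AF AG (p ∨ s): ∅.
q0 is reachable from q0 and violates AF AG (p ∨ s), so AG fails at q0.
q0 ∉ Sat(AG AF AG (p ∨ s)).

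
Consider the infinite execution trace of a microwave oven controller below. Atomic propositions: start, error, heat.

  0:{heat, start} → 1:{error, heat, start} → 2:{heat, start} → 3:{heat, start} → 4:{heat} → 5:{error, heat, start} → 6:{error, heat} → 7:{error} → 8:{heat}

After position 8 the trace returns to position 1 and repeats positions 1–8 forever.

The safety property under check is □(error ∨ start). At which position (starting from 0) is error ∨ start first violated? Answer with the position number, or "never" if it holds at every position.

4

Check error ∨ start at each position in order: 0 ✓, 1 ✓, 2 ✓, 3 ✓.
At position 4 the labels are {heat}, so error ∨ start is false there. This is the first violation.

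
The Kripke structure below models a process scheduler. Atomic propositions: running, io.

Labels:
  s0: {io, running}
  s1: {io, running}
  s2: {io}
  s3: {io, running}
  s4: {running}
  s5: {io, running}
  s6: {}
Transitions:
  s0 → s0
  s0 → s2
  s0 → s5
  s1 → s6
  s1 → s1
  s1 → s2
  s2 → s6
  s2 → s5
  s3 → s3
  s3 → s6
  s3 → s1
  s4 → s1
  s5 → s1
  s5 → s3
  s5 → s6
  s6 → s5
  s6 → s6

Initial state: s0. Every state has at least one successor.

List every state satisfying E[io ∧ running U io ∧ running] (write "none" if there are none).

{s0, s1, s3, s5}

States satisfying io ∧ running: {s0, s1, s3, s5}.
States satisfying E[io ∧ running U io ∧ running]: {s0, s1, s3, s5}.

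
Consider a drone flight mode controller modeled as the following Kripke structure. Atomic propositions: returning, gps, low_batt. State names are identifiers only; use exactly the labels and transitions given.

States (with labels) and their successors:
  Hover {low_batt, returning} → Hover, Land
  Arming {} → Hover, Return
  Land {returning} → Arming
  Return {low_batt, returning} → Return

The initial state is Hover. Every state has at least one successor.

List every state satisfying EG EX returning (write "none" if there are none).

States satisfying EX returning: {Hover, Arming, Return}.
States satisfying EG EX returning: {Hover, Arming, Return}.

{Hover, Arming, Return}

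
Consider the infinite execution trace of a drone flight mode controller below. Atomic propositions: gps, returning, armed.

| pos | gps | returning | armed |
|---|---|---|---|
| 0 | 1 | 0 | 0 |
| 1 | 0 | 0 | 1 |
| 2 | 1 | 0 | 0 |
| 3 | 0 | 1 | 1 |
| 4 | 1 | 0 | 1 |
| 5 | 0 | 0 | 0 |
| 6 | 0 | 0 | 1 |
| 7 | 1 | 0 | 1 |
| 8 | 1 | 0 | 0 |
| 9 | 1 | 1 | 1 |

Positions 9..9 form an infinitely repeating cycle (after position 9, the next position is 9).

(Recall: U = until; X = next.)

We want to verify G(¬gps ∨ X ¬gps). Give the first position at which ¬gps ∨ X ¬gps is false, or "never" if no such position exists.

7

Check ¬gps ∨ X ¬gps at each position in order: 0 ✓, 1 ✓, 2 ✓, 3 ✓, 4 ✓, 5 ✓, 6 ✓.
At position 7 the labels are {armed, gps} and the next position 8 has {gps}, so ¬gps ∨ X ¬gps is false there. This is the first violation.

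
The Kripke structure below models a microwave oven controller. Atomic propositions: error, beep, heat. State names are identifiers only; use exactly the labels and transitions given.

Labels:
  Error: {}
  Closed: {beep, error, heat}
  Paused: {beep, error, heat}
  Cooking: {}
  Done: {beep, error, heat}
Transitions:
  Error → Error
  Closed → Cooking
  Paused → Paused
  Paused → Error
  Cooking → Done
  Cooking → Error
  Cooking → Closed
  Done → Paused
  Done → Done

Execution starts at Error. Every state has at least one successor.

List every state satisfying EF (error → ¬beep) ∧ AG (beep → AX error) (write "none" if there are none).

States satisfying error → ¬beep: {Error, Cooking}.
States satisfying EF (error → ¬beep): {Error, Closed, Paused, Cooking, Done}.
States satisfying beep → AX error: {Error, Cooking, Done}.
States satisfying AG (beep → AX error): {Error}.
States satisfying EF (error → ¬beep) ∧ AG (beep → AX error): {Error}.

{Error}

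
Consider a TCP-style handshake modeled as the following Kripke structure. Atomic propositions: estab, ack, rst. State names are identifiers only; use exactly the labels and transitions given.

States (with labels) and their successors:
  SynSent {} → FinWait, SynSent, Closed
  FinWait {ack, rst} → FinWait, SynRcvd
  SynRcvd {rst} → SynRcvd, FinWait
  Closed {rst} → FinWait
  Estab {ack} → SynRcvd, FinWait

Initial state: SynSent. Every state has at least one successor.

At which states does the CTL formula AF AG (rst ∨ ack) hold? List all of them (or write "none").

States satisfying AG (rst ∨ ack): {FinWait, SynRcvd, Closed, Estab}.
States satisfying AF AG (rst ∨ ack): {FinWait, SynRcvd, Closed, Estab}.

{FinWait, SynRcvd, Closed, Estab}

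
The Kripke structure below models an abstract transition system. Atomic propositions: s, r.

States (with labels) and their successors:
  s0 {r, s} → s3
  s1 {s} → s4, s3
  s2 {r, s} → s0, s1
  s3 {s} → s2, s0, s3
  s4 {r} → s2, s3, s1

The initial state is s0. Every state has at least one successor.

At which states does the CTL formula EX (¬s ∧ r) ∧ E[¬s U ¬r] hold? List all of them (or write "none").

{s1}

States satisfying ¬s ∧ r: {s4}.
States satisfying EX (¬s ∧ r): {s1}.
States satisfying ¬s: {s4}.
States satisfying ¬r: {s1, s3}.
States satisfying E[¬s U ¬r]: {s1, s3, s4}.
States satisfying EX (¬s ∧ r) ∧ E[¬s U ¬r]: {s1}.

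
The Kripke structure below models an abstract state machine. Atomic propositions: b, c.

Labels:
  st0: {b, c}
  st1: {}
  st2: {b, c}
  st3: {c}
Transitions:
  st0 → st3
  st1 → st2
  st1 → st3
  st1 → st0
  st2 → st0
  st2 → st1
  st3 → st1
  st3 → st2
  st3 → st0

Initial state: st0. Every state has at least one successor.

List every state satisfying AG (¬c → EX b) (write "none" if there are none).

States satisfying ¬c → EX b: {st0, st1, st2, st3}.
States satisfying AG (¬c → EX b): {st0, st1, st2, st3}.

{st0, st1, st2, st3}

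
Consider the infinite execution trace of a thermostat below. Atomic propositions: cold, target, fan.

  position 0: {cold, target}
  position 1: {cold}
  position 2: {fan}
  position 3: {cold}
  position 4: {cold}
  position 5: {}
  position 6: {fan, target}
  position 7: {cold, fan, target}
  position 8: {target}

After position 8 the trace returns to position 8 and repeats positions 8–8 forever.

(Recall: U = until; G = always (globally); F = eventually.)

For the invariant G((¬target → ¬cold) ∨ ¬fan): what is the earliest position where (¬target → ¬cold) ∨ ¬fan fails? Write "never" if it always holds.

never

(¬target → ¬cold) ∨ ¬fan holds at every position 0..8, and those are all the positions the trace ever visits, so the invariant G((¬target → ¬cold) ∨ ¬fan) is never violated.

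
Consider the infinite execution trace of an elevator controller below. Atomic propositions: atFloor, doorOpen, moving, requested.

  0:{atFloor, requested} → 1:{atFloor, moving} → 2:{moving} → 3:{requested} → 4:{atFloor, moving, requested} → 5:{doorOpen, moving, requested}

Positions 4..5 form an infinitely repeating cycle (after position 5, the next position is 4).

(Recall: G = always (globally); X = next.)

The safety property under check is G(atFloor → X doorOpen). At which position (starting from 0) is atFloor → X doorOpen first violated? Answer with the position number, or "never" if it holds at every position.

At position 0 the labels are {atFloor, requested} and the next position 1 has {atFloor, moving}, so atFloor → X doorOpen is false there. This is the first violation.

0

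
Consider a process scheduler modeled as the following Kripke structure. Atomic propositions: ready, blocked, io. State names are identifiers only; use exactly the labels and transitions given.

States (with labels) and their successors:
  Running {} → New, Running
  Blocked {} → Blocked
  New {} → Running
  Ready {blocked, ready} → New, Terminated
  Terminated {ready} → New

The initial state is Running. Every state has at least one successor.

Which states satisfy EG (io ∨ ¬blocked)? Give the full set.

{Running, Blocked, New, Terminated}

States satisfying io ∨ ¬blocked: {Running, Blocked, New, Terminated}.
States satisfying EG (io ∨ ¬blocked): {Running, Blocked, New, Terminated}.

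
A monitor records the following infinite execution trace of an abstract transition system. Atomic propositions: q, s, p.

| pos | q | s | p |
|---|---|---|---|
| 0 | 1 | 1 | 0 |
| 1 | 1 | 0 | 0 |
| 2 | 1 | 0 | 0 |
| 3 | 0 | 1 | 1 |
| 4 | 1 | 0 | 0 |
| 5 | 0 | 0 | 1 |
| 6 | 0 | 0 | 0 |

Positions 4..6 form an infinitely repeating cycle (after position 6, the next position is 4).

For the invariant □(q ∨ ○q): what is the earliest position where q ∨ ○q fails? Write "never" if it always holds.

Check q ∨ ○q at each position in order: 0 ✓, 1 ✓, 2 ✓, 3 ✓, 4 ✓.
At position 5 the labels are {p} and the next position 6 has {}, so q ∨ ○q is false there. This is the first violation.

5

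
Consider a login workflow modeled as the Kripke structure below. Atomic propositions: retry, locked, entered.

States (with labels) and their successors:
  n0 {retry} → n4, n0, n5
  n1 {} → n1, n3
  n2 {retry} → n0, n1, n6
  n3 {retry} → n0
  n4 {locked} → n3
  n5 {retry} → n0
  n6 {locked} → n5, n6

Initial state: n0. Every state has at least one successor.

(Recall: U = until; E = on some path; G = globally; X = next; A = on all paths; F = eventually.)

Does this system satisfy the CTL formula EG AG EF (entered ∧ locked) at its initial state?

States satisfying AG EF (entered ∧ locked): ∅.
States satisfying EG AG EF (entered ∧ locked): ∅.
No suitable path/successor from n0 witnesses the formula.
n0 ∉ Sat(EG AG EF (entered ∧ locked)).

Does not hold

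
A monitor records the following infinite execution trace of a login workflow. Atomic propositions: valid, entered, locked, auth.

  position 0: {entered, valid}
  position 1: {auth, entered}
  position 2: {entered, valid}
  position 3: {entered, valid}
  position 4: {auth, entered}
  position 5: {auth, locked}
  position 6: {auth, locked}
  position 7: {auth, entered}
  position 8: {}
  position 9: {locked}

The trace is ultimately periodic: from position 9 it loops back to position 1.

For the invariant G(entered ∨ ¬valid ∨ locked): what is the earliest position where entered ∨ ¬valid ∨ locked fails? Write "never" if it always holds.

entered ∨ ¬valid ∨ locked holds at every position 0..9, and those are all the positions the trace ever visits, so the invariant G(entered ∨ ¬valid ∨ locked) is never violated.

never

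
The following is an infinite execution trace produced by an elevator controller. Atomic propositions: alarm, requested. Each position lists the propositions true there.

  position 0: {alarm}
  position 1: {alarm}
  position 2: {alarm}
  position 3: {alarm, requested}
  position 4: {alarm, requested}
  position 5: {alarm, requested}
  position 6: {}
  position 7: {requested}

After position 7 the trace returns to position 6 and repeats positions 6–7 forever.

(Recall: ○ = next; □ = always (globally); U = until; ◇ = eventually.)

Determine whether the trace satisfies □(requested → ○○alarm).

Does not hold

requested → ○○alarm must hold at every position from 0 onward. It fails at position 4, so □(requested → ○○alarm) is false.
Positions where requested holds: 3, 4, 5, 7.
Check ○○alarm at each: 3→ok, 4→fails, 5→fails, 7→fails.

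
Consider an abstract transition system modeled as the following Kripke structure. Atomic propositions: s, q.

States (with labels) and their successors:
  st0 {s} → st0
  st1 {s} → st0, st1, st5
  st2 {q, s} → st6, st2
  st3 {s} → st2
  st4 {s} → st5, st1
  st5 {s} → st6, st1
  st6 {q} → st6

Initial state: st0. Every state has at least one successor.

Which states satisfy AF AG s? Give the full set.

States satisfying AG s: {st0}.
States satisfying AF AG s: {st0}.

{st0}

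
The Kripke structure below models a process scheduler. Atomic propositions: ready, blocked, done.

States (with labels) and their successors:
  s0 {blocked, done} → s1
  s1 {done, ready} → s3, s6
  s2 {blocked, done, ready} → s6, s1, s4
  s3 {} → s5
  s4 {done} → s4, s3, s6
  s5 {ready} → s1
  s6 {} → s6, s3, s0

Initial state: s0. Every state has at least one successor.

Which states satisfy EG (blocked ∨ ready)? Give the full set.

none

States satisfying blocked ∨ ready: {s0, s1, s2, s5}.
States satisfying EG (blocked ∨ ready): ∅.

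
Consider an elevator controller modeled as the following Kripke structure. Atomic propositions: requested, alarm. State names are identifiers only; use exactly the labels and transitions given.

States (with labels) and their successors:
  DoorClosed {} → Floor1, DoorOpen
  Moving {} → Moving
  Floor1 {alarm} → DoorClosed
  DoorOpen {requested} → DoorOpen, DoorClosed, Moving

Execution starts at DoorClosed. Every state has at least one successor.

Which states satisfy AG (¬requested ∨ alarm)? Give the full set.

States satisfying ¬requested ∨ alarm: {DoorClosed, Moving, Floor1}.
States satisfying AG (¬requested ∨ alarm): {Moving}.

{Moving}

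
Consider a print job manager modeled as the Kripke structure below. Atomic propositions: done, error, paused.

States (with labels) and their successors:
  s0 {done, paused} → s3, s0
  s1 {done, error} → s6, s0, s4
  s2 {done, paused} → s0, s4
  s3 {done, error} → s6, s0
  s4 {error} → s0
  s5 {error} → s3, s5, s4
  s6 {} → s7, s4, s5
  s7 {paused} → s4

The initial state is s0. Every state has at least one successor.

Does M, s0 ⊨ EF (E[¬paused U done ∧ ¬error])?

States satisfying E[¬paused U done ∧ ¬error]: {s0, s1, s2, s3, s4, s5, s6}.
States satisfying EF (E[¬paused U done ∧ ¬error]): {s0, s1, s2, s3, s4, s5, s6, s7}.
Some path from s0 reaches a state where E[¬paused U done ∧ ¬error] holds.
s0 ∈ Sat(EF (E[¬paused U done ∧ ¬error])).

Satisfied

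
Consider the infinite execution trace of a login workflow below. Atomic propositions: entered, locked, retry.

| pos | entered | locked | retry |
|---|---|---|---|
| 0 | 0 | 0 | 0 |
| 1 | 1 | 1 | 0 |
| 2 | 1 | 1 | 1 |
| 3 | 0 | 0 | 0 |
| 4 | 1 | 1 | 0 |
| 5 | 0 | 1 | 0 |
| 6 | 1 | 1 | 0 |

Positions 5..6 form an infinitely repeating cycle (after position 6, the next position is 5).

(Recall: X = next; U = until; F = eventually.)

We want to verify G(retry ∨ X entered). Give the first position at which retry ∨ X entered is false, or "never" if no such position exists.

4

Check retry ∨ X entered at each position in order: 0 ✓, 1 ✓, 2 ✓, 3 ✓.
At position 4 the labels are {entered, locked} and the next position 5 has {locked}, so retry ∨ X entered is false there. This is the first violation.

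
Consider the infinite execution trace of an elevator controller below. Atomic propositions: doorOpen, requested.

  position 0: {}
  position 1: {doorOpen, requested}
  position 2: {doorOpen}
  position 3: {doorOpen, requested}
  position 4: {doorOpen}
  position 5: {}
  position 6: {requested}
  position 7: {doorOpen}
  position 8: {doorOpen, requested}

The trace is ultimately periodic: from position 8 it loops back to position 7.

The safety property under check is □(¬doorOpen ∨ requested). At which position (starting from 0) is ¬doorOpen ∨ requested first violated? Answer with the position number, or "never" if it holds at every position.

Check ¬doorOpen ∨ requested at each position in order: 0 ✓, 1 ✓.
At position 2 the labels are {doorOpen}, so ¬doorOpen ∨ requested is false there. This is the first violation.

2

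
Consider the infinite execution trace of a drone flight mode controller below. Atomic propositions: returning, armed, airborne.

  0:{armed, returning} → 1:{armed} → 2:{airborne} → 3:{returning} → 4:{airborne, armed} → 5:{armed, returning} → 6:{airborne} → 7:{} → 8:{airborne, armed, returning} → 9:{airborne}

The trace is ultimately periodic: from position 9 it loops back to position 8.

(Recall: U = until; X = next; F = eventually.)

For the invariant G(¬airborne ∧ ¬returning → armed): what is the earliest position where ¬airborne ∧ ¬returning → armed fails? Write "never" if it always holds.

Check ¬airborne ∧ ¬returning → armed at each position in order: 0 ✓, 1 ✓, 2 ✓, 3 ✓, 4 ✓, 5 ✓, 6 ✓.
At position 7 the labels are {}, so ¬airborne ∧ ¬returning → armed is false there. This is the first violation.

7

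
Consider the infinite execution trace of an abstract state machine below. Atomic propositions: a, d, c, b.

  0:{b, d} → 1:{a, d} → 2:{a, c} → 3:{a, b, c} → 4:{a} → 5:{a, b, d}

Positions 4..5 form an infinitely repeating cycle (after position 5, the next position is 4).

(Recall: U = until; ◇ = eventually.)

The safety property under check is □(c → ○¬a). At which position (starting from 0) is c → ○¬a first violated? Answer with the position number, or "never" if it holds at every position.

2

Check c → ○¬a at each position in order: 0 ✓, 1 ✓.
At position 2 the labels are {a, c} and the next position 3 has {a, b, c}, so c → ○¬a is false there. This is the first violation.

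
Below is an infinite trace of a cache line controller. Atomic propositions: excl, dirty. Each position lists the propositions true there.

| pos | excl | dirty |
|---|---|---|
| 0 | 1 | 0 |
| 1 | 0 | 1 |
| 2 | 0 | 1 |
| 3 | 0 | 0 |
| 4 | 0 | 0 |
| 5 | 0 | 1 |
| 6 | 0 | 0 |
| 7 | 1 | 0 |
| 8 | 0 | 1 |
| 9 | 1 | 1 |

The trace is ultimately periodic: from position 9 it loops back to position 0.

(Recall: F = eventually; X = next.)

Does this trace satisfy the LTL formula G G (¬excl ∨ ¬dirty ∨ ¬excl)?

G (¬excl ∨ ¬dirty ∨ ¬excl) must hold at every position from 0 onward. It fails at position 0, so G G (¬excl ∨ ¬dirty ∨ ¬excl) is false.

No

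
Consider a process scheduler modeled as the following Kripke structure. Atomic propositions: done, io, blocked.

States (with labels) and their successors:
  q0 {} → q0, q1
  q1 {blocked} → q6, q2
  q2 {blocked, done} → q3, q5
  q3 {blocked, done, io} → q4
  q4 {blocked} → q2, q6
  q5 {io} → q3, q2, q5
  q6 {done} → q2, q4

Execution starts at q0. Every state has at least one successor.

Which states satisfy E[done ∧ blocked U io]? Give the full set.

{q2, q3, q5}

States satisfying done ∧ blocked: {q2, q3}.
States satisfying io: {q3, q5}.
States satisfying E[done ∧ blocked U io]: {q2, q3, q5}.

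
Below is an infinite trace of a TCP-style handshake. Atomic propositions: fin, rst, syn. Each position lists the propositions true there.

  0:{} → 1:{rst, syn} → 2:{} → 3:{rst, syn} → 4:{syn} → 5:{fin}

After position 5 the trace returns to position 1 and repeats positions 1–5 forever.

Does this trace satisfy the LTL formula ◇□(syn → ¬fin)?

□(syn → ¬fin) holds at position 0, which is reachable from 0, so ◇□(syn → ¬fin) holds.

Satisfied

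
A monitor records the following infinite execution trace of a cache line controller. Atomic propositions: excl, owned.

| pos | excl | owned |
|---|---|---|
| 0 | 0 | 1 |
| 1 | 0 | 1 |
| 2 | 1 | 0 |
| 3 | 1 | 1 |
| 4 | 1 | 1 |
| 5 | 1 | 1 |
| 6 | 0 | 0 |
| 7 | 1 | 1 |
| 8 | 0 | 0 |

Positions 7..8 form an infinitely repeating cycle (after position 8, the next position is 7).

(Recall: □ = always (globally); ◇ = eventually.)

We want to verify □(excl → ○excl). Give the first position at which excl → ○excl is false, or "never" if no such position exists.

Check excl → ○excl at each position in order: 0 ✓, 1 ✓, 2 ✓, 3 ✓, 4 ✓.
At position 5 the labels are {excl, owned} and the next position 6 has {}, so excl → ○excl is false there. This is the first violation.

5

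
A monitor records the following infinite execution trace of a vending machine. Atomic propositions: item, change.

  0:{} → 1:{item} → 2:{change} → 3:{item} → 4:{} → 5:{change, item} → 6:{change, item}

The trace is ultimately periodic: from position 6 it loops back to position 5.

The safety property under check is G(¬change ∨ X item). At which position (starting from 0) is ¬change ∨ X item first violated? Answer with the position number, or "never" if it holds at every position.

¬change ∨ X item holds at every position 0..6, and those are all the positions the trace ever visits, so the invariant G(¬change ∨ X item) is never violated.

never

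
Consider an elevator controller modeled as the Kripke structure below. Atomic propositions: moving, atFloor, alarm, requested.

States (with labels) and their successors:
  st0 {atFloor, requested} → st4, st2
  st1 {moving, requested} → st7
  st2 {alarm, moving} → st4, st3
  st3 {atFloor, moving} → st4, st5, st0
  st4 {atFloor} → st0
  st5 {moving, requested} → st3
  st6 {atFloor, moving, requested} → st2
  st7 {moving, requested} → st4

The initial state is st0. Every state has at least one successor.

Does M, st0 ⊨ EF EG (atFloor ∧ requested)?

States satisfying EG (atFloor ∧ requested): ∅.
States satisfying EF EG (atFloor ∧ requested): ∅.
No suitable path/successor from st0 witnesses the formula.
st0 ∉ Sat(EF EG (atFloor ∧ requested)).

No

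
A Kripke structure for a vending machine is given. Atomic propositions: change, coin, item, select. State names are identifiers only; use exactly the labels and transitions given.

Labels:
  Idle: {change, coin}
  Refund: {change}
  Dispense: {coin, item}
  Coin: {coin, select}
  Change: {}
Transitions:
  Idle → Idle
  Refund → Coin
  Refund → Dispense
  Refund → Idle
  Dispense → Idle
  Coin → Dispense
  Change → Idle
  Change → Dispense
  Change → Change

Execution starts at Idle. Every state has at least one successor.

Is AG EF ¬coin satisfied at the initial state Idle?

Does not hold

States satisfying EF ¬coin: {Refund, Change}.
States satisfying AG EF ¬coin: ∅.
Idle is reachable from Idle and violates EF ¬coin, so AG fails at Idle.
Idle ∉ Sat(AG EF ¬coin).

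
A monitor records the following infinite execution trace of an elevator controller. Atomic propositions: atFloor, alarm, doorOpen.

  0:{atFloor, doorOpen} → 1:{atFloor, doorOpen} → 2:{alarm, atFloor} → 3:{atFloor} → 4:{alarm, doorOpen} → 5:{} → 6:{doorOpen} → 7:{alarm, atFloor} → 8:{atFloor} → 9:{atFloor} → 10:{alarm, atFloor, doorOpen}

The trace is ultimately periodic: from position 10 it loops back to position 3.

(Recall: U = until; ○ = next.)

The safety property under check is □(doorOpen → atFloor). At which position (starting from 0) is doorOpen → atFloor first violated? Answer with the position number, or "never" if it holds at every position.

4

Check doorOpen → atFloor at each position in order: 0 ✓, 1 ✓, 2 ✓, 3 ✓.
At position 4 the labels are {alarm, doorOpen}, so doorOpen → atFloor is false there. This is the first violation.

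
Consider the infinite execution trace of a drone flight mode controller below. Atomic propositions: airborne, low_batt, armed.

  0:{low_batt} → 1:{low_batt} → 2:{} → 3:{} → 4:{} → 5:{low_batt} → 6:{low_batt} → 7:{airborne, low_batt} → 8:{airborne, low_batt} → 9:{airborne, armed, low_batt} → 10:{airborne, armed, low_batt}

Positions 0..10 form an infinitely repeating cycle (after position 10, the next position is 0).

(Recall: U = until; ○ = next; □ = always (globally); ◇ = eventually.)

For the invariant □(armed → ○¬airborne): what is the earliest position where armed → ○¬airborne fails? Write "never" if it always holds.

Check armed → ○¬airborne at each position in order: 0 ✓, 1 ✓, 2 ✓, 3 ✓, 4 ✓, 5 ✓, 6 ✓, 7 ✓, 8 ✓.
At position 9 the labels are {airborne, armed, low_batt} and the next position 10 has {airborne, armed, low_batt}, so armed → ○¬airborne is false there. This is the first violation.

9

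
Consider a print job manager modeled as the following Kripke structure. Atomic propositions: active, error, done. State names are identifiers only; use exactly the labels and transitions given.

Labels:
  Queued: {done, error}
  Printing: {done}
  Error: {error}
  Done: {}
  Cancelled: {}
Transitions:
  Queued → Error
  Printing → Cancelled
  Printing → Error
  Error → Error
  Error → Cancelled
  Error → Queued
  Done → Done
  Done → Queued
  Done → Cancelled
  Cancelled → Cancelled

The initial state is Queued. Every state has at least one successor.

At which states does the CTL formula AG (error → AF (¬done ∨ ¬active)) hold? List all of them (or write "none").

States satisfying error → AF (¬done ∨ ¬active): {Queued, Printing, Error, Done, Cancelled}.
States satisfying AG (error → AF (¬done ∨ ¬active)): {Queued, Printing, Error, Done, Cancelled}.

{Queued, Printing, Error, Done, Cancelled}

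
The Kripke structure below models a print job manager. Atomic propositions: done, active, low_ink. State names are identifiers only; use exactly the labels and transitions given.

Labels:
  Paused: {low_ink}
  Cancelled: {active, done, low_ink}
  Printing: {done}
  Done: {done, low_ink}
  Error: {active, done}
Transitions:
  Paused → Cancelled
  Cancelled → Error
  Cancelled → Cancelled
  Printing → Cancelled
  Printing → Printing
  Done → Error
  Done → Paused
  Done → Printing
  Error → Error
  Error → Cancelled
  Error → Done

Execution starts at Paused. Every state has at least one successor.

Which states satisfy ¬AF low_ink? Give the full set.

States satisfying low_ink: {Paused, Cancelled, Done}.
States satisfying AF low_ink: {Paused, Cancelled, Done}.
States satisfying ¬AF low_ink: {Printing, Error}.

{Printing, Error}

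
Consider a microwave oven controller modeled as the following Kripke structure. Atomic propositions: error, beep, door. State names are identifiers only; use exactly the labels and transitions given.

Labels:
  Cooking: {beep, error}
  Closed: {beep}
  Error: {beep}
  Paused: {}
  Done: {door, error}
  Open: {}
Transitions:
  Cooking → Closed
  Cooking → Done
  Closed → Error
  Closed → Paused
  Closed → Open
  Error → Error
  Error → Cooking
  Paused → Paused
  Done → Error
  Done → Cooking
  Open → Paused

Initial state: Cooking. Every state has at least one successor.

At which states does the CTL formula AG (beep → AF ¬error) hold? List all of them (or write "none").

States satisfying beep → AF ¬error: {Closed, Error, Paused, Done, Open}.
States satisfying AG (beep → AF ¬error): {Paused, Open}.

{Paused, Open}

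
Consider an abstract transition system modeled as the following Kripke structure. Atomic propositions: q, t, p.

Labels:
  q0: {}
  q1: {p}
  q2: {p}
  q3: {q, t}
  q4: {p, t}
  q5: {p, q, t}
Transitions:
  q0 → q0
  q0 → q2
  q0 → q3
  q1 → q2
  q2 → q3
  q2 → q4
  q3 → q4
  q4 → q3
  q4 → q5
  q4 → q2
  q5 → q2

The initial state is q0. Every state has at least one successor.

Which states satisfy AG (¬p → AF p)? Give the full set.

{q1, q2, q3, q4, q5}

States satisfying ¬p → AF p: {q1, q2, q3, q4, q5}.
States satisfying AG (¬p → AF p): {q1, q2, q3, q4, q5}.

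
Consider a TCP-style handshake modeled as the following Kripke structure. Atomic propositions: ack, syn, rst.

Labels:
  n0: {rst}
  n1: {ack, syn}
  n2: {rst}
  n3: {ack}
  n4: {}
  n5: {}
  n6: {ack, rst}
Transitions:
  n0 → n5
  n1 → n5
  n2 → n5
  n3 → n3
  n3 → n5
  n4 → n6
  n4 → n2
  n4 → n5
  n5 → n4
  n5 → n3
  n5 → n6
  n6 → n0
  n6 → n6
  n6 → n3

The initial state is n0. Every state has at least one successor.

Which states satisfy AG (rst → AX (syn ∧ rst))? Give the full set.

none

States satisfying rst → AX (syn ∧ rst): {n1, n3, n4, n5}.
States satisfying AG (rst → AX (syn ∧ rst)): ∅.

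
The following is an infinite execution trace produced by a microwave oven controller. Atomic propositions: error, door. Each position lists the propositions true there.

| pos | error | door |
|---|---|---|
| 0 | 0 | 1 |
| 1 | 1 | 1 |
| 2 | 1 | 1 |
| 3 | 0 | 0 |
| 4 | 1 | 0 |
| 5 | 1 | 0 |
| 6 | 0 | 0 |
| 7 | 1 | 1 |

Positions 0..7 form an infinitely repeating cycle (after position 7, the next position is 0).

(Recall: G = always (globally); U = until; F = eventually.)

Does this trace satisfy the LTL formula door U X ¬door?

Walking from position 0: X ¬door first holds at position 2, and door holds at every earlier position along the way, so door U X ¬door holds.

Holds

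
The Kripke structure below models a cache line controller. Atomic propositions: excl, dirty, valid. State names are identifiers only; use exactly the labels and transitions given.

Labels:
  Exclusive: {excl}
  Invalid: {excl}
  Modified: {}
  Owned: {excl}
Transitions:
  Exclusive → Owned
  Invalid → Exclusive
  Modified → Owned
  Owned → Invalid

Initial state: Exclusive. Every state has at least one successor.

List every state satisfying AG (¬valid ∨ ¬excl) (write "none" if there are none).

States satisfying ¬valid ∨ ¬excl: {Exclusive, Invalid, Modified, Owned}.
States satisfying AG (¬valid ∨ ¬excl): {Exclusive, Invalid, Modified, Owned}.

{Exclusive, Invalid, Modified, Owned}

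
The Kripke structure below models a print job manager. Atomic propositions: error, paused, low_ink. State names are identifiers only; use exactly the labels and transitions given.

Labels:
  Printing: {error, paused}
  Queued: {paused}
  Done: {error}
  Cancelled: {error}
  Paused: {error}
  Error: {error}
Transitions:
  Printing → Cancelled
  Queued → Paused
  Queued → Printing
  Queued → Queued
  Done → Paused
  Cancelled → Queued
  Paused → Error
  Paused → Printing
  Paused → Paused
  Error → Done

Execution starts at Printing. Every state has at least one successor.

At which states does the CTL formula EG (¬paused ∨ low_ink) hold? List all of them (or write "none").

States satisfying ¬paused ∨ low_ink: {Done, Cancelled, Paused, Error}.
States satisfying EG (¬paused ∨ low_ink): {Done, Paused, Error}.

{Done, Paused, Error}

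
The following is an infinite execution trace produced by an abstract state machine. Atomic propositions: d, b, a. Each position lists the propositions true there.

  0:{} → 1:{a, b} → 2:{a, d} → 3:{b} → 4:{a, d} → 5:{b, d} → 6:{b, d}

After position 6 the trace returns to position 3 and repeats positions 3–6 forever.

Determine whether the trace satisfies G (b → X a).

b → X a must hold at every position from 0 onward. It fails at position 5, so G (b → X a) is false.
Positions where b holds: 1, 3, 5, 6.
Check X a at each: 1→ok, 3→ok, 5→fails, 6→fails.

Violated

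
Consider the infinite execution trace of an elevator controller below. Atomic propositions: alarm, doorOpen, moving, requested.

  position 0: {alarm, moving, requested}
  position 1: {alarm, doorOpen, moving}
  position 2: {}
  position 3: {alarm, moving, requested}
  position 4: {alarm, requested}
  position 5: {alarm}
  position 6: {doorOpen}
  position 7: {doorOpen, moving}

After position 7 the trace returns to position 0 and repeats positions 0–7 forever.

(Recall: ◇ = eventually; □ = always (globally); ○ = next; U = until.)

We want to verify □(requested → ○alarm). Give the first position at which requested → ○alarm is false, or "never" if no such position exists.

requested → ○alarm holds at every position 0..7, and those are all the positions the trace ever visits, so the invariant □(requested → ○alarm) is never violated.

never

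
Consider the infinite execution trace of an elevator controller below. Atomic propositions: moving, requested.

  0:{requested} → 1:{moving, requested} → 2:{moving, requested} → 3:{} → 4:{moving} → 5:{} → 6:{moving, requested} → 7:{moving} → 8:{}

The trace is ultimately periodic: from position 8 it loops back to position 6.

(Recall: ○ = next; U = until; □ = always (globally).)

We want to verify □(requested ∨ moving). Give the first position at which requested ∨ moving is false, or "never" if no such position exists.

Check requested ∨ moving at each position in order: 0 ✓, 1 ✓, 2 ✓.
At position 3 the labels are {}, so requested ∨ moving is false there. This is the first violation.

3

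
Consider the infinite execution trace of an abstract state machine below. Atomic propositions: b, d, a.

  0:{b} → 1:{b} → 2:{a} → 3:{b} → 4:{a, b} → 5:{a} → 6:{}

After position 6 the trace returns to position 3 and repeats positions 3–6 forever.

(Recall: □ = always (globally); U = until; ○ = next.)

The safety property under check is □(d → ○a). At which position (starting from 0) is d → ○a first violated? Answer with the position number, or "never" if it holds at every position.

d → ○a holds at every position 0..6, and those are all the positions the trace ever visits, so the invariant □(d → ○a) is never violated.

never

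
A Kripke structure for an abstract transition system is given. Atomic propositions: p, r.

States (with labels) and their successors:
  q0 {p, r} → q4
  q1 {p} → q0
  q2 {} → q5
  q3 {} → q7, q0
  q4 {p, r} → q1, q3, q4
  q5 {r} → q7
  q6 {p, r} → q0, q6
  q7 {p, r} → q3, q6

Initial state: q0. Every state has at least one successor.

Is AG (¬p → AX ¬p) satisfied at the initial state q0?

States satisfying ¬p → AX ¬p: {q0, q1, q2, q4, q6, q7}.
States satisfying AG (¬p → AX ¬p): ∅.
q3 is reachable from q0 and violates ¬p → AX ¬p, so AG fails at q0.
q0 ∉ Sat(AG (¬p → AX ¬p)).

Violated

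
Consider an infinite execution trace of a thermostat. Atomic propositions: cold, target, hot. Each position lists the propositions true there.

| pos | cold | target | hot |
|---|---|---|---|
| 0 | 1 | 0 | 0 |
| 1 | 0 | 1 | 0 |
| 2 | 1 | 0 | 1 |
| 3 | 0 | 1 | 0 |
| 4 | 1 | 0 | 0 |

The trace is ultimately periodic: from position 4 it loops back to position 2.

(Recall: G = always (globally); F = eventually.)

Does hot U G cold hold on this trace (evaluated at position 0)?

Walking from position 0: at position 0, G cold has not yet held and hot fails, so hot U G cold is false.

Violated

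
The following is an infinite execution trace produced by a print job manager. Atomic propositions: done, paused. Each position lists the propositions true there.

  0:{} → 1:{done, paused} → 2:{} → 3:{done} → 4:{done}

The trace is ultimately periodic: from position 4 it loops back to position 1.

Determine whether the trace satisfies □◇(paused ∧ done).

◇(paused ∧ done) holds at every position 0..4, and those are all positions ever visited, so □◇(paused ∧ done) holds.

Satisfied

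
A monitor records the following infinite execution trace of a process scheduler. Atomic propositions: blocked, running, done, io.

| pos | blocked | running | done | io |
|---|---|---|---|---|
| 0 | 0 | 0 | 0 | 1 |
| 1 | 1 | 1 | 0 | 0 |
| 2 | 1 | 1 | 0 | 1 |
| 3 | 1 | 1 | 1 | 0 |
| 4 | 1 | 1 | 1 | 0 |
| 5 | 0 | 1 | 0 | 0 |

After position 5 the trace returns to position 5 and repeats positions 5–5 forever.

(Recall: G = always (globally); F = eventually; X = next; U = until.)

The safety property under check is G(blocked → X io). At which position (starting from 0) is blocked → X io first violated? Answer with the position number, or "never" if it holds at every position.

Check blocked → X io at each position in order: 0 ✓, 1 ✓.
At position 2 the labels are {blocked, io, running} and the next position 3 has {blocked, done, running}, so blocked → X io is false there. This is the first violation.

2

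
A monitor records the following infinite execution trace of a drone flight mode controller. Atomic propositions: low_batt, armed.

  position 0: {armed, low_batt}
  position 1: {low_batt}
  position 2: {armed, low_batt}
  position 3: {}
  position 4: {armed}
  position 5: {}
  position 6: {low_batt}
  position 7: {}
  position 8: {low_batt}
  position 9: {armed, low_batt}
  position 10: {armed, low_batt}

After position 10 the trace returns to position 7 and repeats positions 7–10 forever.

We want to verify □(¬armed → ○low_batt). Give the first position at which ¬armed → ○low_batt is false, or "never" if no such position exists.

Check ¬armed → ○low_batt at each position in order: 0 ✓, 1 ✓, 2 ✓.
At position 3 the labels are {} and the next position 4 has {armed}, so ¬armed → ○low_batt is false there. This is the first violation.

3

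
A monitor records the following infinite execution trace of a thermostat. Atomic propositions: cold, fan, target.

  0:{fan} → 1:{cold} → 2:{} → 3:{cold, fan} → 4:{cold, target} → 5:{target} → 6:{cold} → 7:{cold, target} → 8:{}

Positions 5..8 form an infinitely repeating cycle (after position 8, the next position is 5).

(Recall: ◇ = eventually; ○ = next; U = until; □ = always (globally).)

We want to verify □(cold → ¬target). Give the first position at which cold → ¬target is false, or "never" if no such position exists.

4

Check cold → ¬target at each position in order: 0 ✓, 1 ✓, 2 ✓, 3 ✓.
At position 4 the labels are {cold, target}, so cold → ¬target is false there. This is the first violation.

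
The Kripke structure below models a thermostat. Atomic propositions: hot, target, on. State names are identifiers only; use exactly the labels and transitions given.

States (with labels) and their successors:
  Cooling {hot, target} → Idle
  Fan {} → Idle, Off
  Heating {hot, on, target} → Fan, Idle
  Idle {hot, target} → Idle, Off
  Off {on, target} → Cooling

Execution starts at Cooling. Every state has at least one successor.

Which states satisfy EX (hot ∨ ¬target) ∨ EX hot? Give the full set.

{Cooling, Fan, Heating, Idle, Off}

States satisfying hot ∨ ¬target: {Cooling, Fan, Heating, Idle}.
States satisfying EX (hot ∨ ¬target): {Cooling, Fan, Heating, Idle, Off}.
States satisfying hot: {Cooling, Heating, Idle}.
States satisfying EX hot: {Cooling, Fan, Heating, Idle, Off}.
States satisfying EX (hot ∨ ¬target) ∨ EX hot: {Cooling, Fan, Heating, Idle, Off}.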